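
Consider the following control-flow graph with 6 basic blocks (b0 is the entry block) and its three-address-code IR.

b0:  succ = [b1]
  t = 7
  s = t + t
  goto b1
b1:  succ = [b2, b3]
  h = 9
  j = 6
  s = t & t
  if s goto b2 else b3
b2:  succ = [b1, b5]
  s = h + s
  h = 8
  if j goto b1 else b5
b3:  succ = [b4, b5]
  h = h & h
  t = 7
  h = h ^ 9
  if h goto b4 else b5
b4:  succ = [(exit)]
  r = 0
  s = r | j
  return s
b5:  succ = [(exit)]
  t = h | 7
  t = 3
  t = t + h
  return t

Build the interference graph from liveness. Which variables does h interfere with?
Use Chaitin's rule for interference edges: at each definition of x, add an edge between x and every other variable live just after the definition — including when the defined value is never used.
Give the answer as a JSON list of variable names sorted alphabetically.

Answer: ["j", "s", "t"]

Working:
Block summaries:
  b0 def {s,t} use ∅
  b1 def {h,j,s} use {t}
  b2 def {h,s} use {h,j,s}
  b3 def {h,t} use {h}
  b4 def {r,s} use {j}
  b5 def {t} use {h}

Backward fixpoint:
  live b0: ∅→{t}
  live b1: {t}→{h,j,s,t}
  live b2: {h,j,s,t}→{h,t}
  live b3: {h,j}→{h,j}
  live b4: {j}→∅
  live b5: {h}→∅

Interfere edges:
  h — {j,s,t}
  j — {h,r,s,t}
  r — {j}
  s — {h,j,t}
  t — {h,j,s}

N(h) = ["j", "s", "t"]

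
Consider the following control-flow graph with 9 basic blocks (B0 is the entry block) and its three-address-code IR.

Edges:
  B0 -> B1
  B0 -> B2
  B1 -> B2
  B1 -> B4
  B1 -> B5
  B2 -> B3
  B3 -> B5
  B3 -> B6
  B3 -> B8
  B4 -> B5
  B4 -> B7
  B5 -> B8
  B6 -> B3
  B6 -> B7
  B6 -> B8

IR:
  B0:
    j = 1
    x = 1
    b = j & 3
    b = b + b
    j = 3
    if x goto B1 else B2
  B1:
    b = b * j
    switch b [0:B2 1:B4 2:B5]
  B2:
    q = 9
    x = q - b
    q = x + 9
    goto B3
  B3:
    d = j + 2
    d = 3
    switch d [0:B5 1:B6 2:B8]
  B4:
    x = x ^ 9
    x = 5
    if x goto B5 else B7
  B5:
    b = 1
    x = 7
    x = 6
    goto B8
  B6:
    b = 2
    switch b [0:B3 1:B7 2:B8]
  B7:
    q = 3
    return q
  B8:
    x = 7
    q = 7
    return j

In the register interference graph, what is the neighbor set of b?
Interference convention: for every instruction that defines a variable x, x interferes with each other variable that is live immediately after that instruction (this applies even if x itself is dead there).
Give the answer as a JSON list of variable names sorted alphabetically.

Block summaries:
  B0: {b,j,x} / ∅
  B1: {b} / {b,j}
  B2: {q,x} / {b}
  B3: {d} / {j}
  B4: {x} / {x}
  B5: {b,x} / ∅
  B6: {b} / ∅
  B7: {q} / ∅
  B8: {q,x} / {j}

Live sets:
  live B0: ∅→{b,j,x}
  live B1: {b,j,x}→{b,j,x}
  live B2: {b,j}→{j}
  live B3: {j}→{j}
  live B4: {j,x}→{j}
  live B5: {j}→{j}
  live B6: {j}→{j}
  live B7: ∅→∅
  live B8: {j}→∅

Interference:
  b — {j,q,x}
  d — {j}
  j — {b,d,q,x}
  q — {b,j}
  x — {b,j}

N(b) = ["j", "q", "x"]

Answer: ["j", "q", "x"]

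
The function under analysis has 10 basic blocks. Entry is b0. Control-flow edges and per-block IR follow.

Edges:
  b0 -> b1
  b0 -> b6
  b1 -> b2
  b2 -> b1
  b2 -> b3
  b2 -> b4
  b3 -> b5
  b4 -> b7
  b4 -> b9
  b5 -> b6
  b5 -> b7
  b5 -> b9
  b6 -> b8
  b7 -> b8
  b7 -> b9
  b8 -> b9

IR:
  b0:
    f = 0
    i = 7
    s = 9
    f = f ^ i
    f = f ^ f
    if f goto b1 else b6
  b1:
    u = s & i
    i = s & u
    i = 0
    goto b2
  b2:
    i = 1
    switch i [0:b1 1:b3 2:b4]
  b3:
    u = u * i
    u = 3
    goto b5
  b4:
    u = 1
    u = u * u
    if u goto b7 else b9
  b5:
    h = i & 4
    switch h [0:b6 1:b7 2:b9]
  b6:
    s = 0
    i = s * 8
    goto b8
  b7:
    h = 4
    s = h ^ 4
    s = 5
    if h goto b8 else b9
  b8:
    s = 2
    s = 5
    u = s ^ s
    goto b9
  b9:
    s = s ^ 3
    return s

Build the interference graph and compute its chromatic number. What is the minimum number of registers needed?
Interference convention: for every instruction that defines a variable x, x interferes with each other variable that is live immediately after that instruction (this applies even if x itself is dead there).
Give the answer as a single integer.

Per-block:
  b0: {f,i,s} / ∅
  b1: {i,u} / {i,s}
  b2: {i} / ∅
  b3: {u} / {i,u}
  b4: {u} / ∅
  b5: {h} / {i}
  b6: {i,s} / ∅
  b7: {h,s} / ∅
  b8: {s,u} / ∅
  b9: {s} / {s}

Live sets:
  b0 li=∅ lo={i,s}
  b1 li={i,s} lo={s,u}
  b2 li={s,u} lo={i,s,u}
  b3 li={i,s,u} lo={i,s}
  b4 li={s} lo={s}
  b5 li={i,s} lo={s}
  b6 li=∅ lo=∅
  b7 li=∅ lo={s}
  b8 li=∅ lo={s}
  b9 li={s} lo=∅

Conflict graph:
  f: {i,s}
  h: {s}
  i: {f,s,u}
  s: {f,h,i,u}
  u: {i,s}

Colouring:
  clique {f,i,s} ⇒ need ≥ 3
  3-colouring: R0={s}  R1={h,i}  R2={f,u}
  χ = 3

Answer: 3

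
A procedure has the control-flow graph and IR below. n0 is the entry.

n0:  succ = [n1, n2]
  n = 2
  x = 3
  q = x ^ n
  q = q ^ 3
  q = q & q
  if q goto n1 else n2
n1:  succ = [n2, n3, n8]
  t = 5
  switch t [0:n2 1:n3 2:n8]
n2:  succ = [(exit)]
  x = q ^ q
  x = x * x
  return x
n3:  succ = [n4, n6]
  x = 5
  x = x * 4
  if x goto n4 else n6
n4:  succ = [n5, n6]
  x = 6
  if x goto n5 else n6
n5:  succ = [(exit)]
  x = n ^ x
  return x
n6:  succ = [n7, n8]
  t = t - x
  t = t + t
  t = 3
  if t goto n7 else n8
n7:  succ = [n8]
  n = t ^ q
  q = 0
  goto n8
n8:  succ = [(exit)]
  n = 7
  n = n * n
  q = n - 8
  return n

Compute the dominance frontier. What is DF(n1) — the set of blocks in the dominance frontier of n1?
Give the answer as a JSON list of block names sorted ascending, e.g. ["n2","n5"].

idom tree: n1←n0 n2←n0 n3←n1 n4←n3 n5←n4 n6←n3 n7←n6 n8←n1
Dom at joins:
  n2: preds {n0,n1}: {n0} ∩ {n0,n1} = {n0}; idom=n0
  n6: preds {n3,n4}: {n0,n1,n3} ∩ {n0,n1,n3,n4} = {n0,n1,n3}; idom=n3
  n8: preds {n1,n6,n7}: {n0,n1} ∩ {n0,n1,n3,n6} ∩ {n0,n1,n3,n6,n7} = {n0,n1}; idom=n1

Frontier:
  join n2 pred n0: · stop@n0
  join n2 pred n1: n1 stop@n0
  join n6 pred n3: · stop@n3
  join n6 pred n4: n4 stop@n3
  join n8 pred n1: · stop@n1
  join n8 pred n6: n6→n3 stop@n1
  join n8 pred n7: n7→n6→n3 stop@n1
  DF(n0)=∅
  DF(n1)={n2}
  DF(n2)=∅
  DF(n3)={n8}
  DF(n4)={n6}
  DF(n5)=∅
  DF(n6)={n8}
  DF(n7)={n8}
  DF(n8)=∅

DF(n1) = ["n2"]

Answer: ["n2"]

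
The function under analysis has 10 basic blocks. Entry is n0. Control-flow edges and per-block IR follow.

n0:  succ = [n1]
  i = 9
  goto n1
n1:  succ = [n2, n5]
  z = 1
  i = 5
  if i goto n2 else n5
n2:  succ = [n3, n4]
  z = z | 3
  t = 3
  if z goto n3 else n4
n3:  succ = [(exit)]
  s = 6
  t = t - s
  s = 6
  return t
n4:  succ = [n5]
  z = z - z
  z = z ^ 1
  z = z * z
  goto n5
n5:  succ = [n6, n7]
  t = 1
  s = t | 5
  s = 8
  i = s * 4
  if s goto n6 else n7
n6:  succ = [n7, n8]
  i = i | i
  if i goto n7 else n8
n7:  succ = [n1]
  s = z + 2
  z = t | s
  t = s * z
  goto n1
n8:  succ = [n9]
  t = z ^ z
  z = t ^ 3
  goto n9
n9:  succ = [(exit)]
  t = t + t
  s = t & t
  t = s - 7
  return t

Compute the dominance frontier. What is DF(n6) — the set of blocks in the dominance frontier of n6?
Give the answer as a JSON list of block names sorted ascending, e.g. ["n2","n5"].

idom tree: n1←n0 n2←n1 n3←n2 n4←n2 n5←n1 n6←n5 n7←n5 n8←n6 n9←n8
Dom∩ at merges:
  n1: preds {n0,n7}: {n0} ∩ {n0,n1,n5,n7} = {n0}; idom=n0
  n5: preds {n1,n4}: {n0,n1} ∩ {n0,n1,n2,n4} = {n0,n1}; idom=n1
  n7: preds {n5,n6}: {n0,n1,n5} ∩ {n0,n1,n5,n6} = {n0,n1,n5}; idom=n5

Frontier:
  n1←n0: walk · to n0
  n1←n7: walk n7→n5→n1 to n0
  n5←n1: walk · to n1
  n5←n4: walk n4→n2 to n1
  n7←n5: walk · to n5
  n7←n6: walk n6 to n5
  n0 → ∅
  n1 → {n1}
  n2 → {n5}
  n3 → ∅
  n4 → {n5}
  n5 → {n1}
  n6 → {n7}
  n7 → {n1}
  n8 → ∅
  n9 → ∅

DF(n6) = ["n7"]

Answer: ["n7"]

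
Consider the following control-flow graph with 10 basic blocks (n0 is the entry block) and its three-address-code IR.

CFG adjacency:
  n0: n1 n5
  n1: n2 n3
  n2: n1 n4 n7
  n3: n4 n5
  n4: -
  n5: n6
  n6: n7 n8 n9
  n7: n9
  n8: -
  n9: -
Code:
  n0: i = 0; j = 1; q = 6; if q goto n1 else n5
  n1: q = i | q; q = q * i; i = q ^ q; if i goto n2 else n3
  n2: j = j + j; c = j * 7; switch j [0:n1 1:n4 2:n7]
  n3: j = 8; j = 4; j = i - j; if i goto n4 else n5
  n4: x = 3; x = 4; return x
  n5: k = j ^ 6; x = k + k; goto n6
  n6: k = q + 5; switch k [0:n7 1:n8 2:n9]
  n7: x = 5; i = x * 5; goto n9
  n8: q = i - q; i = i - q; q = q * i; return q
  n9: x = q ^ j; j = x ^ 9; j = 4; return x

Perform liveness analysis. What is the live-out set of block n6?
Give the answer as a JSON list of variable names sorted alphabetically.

def/use:
  n0: {i,j,q} / ∅
  n1: {i,q} / {i,q}
  n2: {c,j} / {j}
  n3: {j} / {i}
  n4: {x} / ∅
  n5: {k,x} / {j}
  n6: {k} / {q}
  n7: {i,x} / ∅
  n8: {i,q} / {i,q}
  n9: {j,x} / {j,q}

Live sets:
  live n0: ∅→{i,j,q}
  live n1: {i,j,q}→{i,j,q}
  live n2: {i,j,q}→{i,j,q}
  live n3: {i,q}→{i,j,q}
  live n4: ∅→∅
  live n5: {i,j,q}→{i,j,q}
  live n6: {i,j,q}→{i,j,q}
  live n7: {j,q}→{j,q}
  live n8: {i,q}→∅
  live n9: {j,q}→∅

live-out(n6) = ["i", "j", "q"]

Answer: ["i", "j", "q"]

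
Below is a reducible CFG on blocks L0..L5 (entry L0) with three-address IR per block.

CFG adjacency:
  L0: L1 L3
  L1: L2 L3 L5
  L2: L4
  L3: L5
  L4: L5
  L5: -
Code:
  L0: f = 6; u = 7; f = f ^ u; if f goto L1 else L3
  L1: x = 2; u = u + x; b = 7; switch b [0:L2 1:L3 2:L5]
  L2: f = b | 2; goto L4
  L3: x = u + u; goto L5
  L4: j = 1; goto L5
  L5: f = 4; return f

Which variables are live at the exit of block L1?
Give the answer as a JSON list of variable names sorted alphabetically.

def/use:
  L0: def={f,u} ue=∅
  L1: def={b,u,x} ue={u}
  L2: def={f} ue={b}
  L3: def={x} ue={u}
  L4: def={j} ue=∅
  L5: def={f} ue=∅

Live sets:
  live L0: ∅→{u}
  live L1: {u}→{b,u}
  live L2: {b}→∅
  live L3: {u}→∅
  live L4: ∅→∅
  live L5: ∅→∅

live-out(L1) = ["b", "u"]

Answer: ["b", "u"]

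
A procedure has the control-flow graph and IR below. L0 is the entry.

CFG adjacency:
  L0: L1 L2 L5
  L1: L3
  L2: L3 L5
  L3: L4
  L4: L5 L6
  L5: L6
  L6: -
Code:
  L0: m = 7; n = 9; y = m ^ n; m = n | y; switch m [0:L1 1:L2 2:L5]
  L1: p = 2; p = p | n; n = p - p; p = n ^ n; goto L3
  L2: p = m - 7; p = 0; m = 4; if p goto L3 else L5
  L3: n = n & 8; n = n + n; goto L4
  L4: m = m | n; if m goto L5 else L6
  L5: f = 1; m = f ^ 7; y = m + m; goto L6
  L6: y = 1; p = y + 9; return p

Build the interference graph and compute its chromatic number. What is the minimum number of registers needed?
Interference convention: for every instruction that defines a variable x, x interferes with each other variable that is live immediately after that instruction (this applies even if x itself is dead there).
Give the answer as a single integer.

Answer: 3

Working:
Block summaries:
  L0: def={m,n,y} ue=∅
  L1: def={n,p} ue={n}
  L2: def={m,p} ue={m}
  L3: def={n} ue={n}
  L4: def={m} ue={m,n}
  L5: def={f,m,y} ue=∅
  L6: def={p,y} ue=∅

Liveness:
  L0: in=∅ out={m,n}
  L1: in={m,n} out={m,n}
  L2: in={m,n} out={m,n}
  L3: in={m,n} out={m,n}
  L4: in={m,n} out=∅
  L5: in=∅ out=∅
  L6: in=∅ out=∅

Conflict graph:
  f: ∅
  m: {n,p}
  n: {m,p,y}
  p: {m,n}
  y: {n}

Chromatic number:
  lower bound: {m,n,p} mutually conflict ⇒ χ ≥ 3
  assign f→r0 m→r1 n→r0 p→r2 y→r1 — no edge inside a register ⇒ χ ≤ 3
  χ = 3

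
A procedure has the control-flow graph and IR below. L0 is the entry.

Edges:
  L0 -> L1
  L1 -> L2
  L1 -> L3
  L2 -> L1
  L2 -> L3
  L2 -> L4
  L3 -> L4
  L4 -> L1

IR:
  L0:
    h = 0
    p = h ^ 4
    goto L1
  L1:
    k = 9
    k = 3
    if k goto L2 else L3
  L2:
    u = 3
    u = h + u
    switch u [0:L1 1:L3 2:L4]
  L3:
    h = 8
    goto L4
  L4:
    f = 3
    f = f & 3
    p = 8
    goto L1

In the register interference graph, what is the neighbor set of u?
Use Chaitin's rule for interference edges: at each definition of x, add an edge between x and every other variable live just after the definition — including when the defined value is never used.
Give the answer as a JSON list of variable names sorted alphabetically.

def/use:
  L0: {h,p} / ∅
  L1: {k} / ∅
  L2: {u} / {h}
  L3: {h} / ∅
  L4: {f,p} / ∅

Live sets:
  L0 li=∅ lo={h}
  L1 li={h} lo={h}
  L2 li={h} lo={h}
  L3 li=∅ lo={h}
  L4 li={h} lo={h}

Conflict graph:
  f — {h}
  h — {f,k,p,u}
  k — {h}
  p — {h}
  u — {h}

N(u) = ["h"]

Answer: ["h"]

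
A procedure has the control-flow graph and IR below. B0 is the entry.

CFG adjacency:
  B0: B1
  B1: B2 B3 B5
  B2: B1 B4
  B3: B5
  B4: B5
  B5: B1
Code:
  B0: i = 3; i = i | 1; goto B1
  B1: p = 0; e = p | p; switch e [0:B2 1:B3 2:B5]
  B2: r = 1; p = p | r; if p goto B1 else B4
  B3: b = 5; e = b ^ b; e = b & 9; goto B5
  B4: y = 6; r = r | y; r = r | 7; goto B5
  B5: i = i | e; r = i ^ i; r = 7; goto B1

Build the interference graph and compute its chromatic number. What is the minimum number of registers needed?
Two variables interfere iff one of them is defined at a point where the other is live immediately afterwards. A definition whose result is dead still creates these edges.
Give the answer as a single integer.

Answer: 4

Analysis:
Block summaries:
  B0: def={i} ue=∅
  B1: def={e,p} ue=∅
  B2: def={p,r} ue={p}
  B3: def={b,e} ue=∅
  B4: def={r,y} ue={r}
  B5: def={i,r} ue={e,i}

Liveness:
  B0 li=∅ lo={i}
  B1 li={i} lo={e,i,p}
  B2 li={e,i,p} lo={e,i,r}
  B3 li={i} lo={e,i}
  B4 li={e,i,r} lo={e,i}
  B5 li={e,i} lo={i}

Conflict graph:
  b: {e,i}
  e: {b,i,p,r,y}
  i: {b,e,p,r,y}
  p: {e,i,r}
  r: {e,i,p,y}
  y: {e,i,r}

Registers:
  lower bound: {e,i,p,r} mutually conflict ⇒ χ ≥ 4
  assign b→c2 e→c0 i→c1 p→c3 r→c2 y→c3 — no edge inside a register ⇒ χ ≤ 4
  χ = 4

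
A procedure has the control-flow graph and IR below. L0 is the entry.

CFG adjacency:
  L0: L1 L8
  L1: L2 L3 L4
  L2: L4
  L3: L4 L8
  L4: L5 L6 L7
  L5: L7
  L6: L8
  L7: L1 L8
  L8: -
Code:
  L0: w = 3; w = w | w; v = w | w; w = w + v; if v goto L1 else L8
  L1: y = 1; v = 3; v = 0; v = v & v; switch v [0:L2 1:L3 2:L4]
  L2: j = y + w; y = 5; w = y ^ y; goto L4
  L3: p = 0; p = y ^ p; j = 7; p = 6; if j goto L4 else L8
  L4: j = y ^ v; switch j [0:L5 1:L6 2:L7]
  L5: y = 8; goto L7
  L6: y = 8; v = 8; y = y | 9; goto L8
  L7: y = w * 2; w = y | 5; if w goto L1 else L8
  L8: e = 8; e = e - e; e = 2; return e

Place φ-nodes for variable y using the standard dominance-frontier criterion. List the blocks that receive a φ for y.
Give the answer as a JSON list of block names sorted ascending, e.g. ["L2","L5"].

idom tree: L1←L0 L2←L1 L3←L1 L4←L1 L5←L4 L6←L4 L7←L4 L8←L0
Join-block Dom:
  L1: preds {L0,L7}: {L0} ∩ {L0,L1,L4,L7} = {L0}; idom=L0
  L4: preds {L1,L2,L3}: {L0,L1} ∩ {L0,L1,L2} ∩ {L0,L1,L3} = {L0,L1}; idom=L1
  L7: preds {L4,L5}: {L0,L1,L4} ∩ {L0,L1,L4,L5} = {L0,L1,L4}; idom=L4
  L8: preds {L0,L3,L6,L7}: {L0} ∩ {L0,L1,L3} ∩ {L0,L1,L4,L6} ∩ {L0,L1,L4,L7} = {L0}; idom=L0

Frontier:
  join L1 pred L0: · stop@L0
  join L1 pred L7: L7→L4→L1 stop@L0
  join L4 pred L1: · stop@L1
  join L4 pred L2: L2 stop@L1
  join L4 pred L3: L3 stop@L1
  join L7 pred L4: · stop@L4
  join L7 pred L5: L5 stop@L4
  join L8 pred L0: · stop@L0
  join L8 pred L3: L3→L1 stop@L0
  join L8 pred L6: L6→L4→L1 stop@L0
  join L8 pred L7: L7→L4→L1 stop@L0
  DF(L0)=∅
  DF(L1)={L1,L8}
  DF(L2)={L4}
  DF(L3)={L4,L8}
  DF(L4)={L1,L8}
  DF(L5)={L7}
  DF(L6)={L8}
  DF(L7)={L1,L8}
  DF(L8)=∅

φ for y: defs {L1,L2,L5,L6,L7}
  DF⁺ = {L1,L4,L7,L8}

Answer: ["L1", "L4", "L7", "L8"]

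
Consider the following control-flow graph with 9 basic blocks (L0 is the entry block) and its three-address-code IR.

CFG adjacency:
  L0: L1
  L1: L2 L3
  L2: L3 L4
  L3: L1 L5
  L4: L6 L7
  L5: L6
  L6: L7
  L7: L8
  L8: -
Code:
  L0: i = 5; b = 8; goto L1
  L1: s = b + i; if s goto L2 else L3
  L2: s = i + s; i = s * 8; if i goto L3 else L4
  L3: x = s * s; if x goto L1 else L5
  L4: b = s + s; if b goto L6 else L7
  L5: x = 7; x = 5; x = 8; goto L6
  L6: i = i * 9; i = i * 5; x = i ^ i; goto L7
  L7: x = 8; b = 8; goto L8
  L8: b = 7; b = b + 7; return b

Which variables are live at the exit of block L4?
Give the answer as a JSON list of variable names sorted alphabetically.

Per-block:
  L0: def={b,i} ue=∅
  L1: def={s} ue={b,i}
  L2: def={i,s} ue={i,s}
  L3: def={x} ue={s}
  L4: def={b} ue={s}
  L5: def={x} ue=∅
  L6: def={i,x} ue={i}
  L7: def={b,x} ue=∅
  L8: def={b} ue=∅

Liveness:
  L0 li=∅ lo={b,i}
  L1 li={b,i} lo={b,i,s}
  L2 li={b,i,s} lo={b,i,s}
  L3 li={b,i,s} lo={b,i}
  L4 li={i,s} lo={i}
  L5 li={i} lo={i}
  L6 li={i} lo=∅
  L7 li=∅ lo=∅
  L8 li=∅ lo=∅

live-out(L4) = ["i"]

Answer: ["i"]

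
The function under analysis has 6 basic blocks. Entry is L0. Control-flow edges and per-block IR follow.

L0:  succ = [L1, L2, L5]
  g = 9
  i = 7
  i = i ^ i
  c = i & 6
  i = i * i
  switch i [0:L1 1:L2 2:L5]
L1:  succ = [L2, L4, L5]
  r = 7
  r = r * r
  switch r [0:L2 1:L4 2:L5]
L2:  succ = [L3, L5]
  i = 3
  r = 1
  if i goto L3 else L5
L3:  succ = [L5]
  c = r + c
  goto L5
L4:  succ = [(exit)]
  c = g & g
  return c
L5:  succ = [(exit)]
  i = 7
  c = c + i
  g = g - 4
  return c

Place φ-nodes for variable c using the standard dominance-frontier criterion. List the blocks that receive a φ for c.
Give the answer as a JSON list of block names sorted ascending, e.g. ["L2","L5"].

Answer: ["L5"]

Working:
idom tree: L1←L0 L2←L0 L3←L2 L4←L1 L5←L0
Join-block Dom:
  L2: preds {L0,L1}: {L0} ∩ {L0,L1} = {L0}; idom=L0
  L5: preds {L0,L1,L2,L3}: {L0} ∩ {L0,L1} ∩ {L0,L2} ∩ {L0,L2,L3} = {L0}; idom=L0

DF walk-up:
  L2←L0: walk · to L0
  L2←L1: walk L1 to L0
  L5←L0: walk · to L0
  L5←L1: walk L1 to L0
  L5←L2: walk L2 to L0
  L5←L3: walk L3→L2 to L0
  L0: DF=∅
  L1: DF={L2,L5}
  L2: DF={L5}
  L3: DF={L5}
  L4: DF=∅
  L5: DF=∅

φ for c: defs {L0,L3,L4,L5}
  DF⁺ = {L5}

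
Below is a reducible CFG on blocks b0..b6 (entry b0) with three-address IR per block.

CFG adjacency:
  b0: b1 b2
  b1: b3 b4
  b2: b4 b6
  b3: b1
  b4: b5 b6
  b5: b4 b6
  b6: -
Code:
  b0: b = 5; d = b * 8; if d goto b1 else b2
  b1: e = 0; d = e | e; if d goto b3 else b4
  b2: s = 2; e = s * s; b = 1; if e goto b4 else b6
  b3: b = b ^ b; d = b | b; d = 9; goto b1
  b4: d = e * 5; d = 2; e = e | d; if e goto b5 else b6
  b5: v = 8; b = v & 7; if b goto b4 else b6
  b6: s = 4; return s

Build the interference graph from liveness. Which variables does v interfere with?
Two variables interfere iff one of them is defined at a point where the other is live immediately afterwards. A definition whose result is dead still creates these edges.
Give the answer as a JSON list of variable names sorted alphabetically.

Answer: ["e"]

Derivation:
def/use:
  b0: def={b,d} ue=∅
  b1: def={d,e} ue=∅
  b2: def={b,e,s} ue=∅
  b3: def={b,d} ue={b}
  b4: def={d,e} ue={e}
  b5: def={b,v} ue=∅
  b6: def={s} ue=∅

Live sets:
  live b0: ∅→{b}
  live b1: {b}→{b,e}
  live b2: ∅→{e}
  live b3: {b}→{b}
  live b4: {e}→{e}
  live b5: {e}→{e}
  live b6: ∅→∅

Interference:
  b: {d,e}
  d: {b,e}
  e: {b,d,v}
  s: ∅
  v: {e}

N(v) = ["e"]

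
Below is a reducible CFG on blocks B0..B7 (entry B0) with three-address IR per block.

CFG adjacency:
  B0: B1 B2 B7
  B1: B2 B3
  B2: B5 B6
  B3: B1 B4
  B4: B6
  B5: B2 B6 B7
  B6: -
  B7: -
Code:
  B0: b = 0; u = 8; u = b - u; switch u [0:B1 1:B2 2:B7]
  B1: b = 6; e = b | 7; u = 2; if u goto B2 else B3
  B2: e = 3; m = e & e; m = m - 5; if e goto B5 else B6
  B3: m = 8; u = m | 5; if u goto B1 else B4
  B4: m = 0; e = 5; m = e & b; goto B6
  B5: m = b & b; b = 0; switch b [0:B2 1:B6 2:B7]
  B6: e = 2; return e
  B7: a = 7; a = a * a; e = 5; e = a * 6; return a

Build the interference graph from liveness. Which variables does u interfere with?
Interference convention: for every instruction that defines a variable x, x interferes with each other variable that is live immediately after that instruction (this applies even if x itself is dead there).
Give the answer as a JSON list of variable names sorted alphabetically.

Answer: ["b"]

Derivation:
def/use:
  B0: def={b,u} ue=∅
  B1: def={b,e,u} ue=∅
  B2: def={e,m} ue=∅
  B3: def={m,u} ue=∅
  B4: def={e,m} ue={b}
  B5: def={b,m} ue={b}
  B6: def={e} ue=∅
  B7: def={a,e} ue=∅

Backward fixpoint:
  B0: in=∅ out={b}
  B1: in=∅ out={b}
  B2: in={b} out={b}
  B3: in={b} out={b}
  B4: in={b} out=∅
  B5: in={b} out={b}
  B6: in=∅ out=∅
  B7: in=∅ out=∅

Interference:
  a — {e}
  b — {e,m,u}
  e — {a,b,m}
  m — {b,e}
  u — {b}

N(u) = ["b"]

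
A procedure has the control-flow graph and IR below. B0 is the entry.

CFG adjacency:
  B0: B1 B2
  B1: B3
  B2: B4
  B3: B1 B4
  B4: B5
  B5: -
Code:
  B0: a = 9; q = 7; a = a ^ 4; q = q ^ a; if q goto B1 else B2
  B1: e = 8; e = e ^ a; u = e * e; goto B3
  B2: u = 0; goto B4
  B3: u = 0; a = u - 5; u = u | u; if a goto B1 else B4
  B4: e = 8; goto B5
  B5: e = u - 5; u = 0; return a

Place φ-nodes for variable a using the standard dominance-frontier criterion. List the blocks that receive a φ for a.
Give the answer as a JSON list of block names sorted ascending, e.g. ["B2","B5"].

Answer: ["B1", "B4"]

Analysis:
idom tree: B1←B0 B2←B0 B3←B1 B4←B0 B5←B4
Dom∩ at merges:
  B1: preds {B0,B3}: {B0} ∩ {B0,B1,B3} = {B0}; idom=B0
  B4: preds {B2,B3}: {B0,B2} ∩ {B0,B1,B3} = {B0}; idom=B0

DF derivation:
  B1←B0: walk · to B0
  B1←B3: walk B3→B1 to B0
  B4←B2: walk B2 to B0
  B4←B3: walk B3→B1 to B0
  B0: DF=∅
  B1: DF={B1,B4}
  B2: DF={B4}
  B3: DF={B1,B4}
  B4: DF=∅
  B5: DF=∅

φ for a: defs {B0,B3}
  DF⁺ = {B1,B4}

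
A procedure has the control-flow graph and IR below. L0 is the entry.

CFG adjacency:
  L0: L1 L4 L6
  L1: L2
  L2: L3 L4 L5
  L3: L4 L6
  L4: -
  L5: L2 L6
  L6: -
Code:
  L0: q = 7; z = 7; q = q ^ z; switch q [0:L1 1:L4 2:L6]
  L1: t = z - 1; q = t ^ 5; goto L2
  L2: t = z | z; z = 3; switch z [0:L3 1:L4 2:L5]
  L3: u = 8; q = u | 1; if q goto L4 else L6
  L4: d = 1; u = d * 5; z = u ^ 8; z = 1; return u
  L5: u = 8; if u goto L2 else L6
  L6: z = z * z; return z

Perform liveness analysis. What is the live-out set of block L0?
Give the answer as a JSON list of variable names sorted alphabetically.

Answer: ["z"]

Derivation:
Block summaries:
  L0: {q,z} / ∅
  L1: {q,t} / {z}
  L2: {t,z} / {z}
  L3: {q,u} / ∅
  L4: {d,u,z} / ∅
  L5: {u} / ∅
  L6: {z} / {z}

Live sets:
  L0: in=∅ out={z}
  L1: in={z} out={z}
  L2: in={z} out={z}
  L3: in={z} out={z}
  L4: in=∅ out=∅
  L5: in={z} out={z}
  L6: in={z} out=∅

live-out(L0) = ["z"]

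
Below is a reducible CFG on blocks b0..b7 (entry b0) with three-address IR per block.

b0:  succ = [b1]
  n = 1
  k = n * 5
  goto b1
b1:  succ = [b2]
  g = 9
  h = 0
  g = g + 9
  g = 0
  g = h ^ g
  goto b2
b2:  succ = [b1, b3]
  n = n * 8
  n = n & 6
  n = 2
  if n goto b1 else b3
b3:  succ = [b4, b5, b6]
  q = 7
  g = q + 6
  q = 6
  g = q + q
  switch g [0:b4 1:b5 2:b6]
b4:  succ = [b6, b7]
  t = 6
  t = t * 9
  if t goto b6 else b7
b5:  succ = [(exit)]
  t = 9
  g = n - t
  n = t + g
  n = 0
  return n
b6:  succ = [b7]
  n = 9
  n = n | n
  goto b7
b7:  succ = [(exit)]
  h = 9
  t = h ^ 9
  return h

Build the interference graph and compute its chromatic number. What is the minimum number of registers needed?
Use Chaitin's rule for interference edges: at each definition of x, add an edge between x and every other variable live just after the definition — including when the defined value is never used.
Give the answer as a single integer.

def/use:
  b0: def={k,n} ue=∅
  b1: def={g,h} ue=∅
  b2: def={n} ue={n}
  b3: def={g,q} ue=∅
  b4: def={t} ue=∅
  b5: def={g,n,t} ue={n}
  b6: def={n} ue=∅
  b7: def={h,t} ue=∅

Live sets:
  b0: in=∅ out={n}
  b1: in={n} out={n}
  b2: in={n} out={n}
  b3: in={n} out={n}
  b4: in=∅ out=∅
  b5: in={n} out=∅
  b6: in=∅ out=∅
  b7: in=∅ out=∅

Conflict graph:
  g↔{h,n,t}
  h↔{g,n,t}
  k↔{n}
  n↔{g,h,k,q,t}
  q↔{n}
  t↔{g,h,n}

Colouring:
  lower bound: {g,h,n,t} mutually conflict ⇒ χ ≥ 4
  4-colouring: c0={n}  c1={g,k,q}  c2={h}  c3={t}
  χ = 4

Answer: 4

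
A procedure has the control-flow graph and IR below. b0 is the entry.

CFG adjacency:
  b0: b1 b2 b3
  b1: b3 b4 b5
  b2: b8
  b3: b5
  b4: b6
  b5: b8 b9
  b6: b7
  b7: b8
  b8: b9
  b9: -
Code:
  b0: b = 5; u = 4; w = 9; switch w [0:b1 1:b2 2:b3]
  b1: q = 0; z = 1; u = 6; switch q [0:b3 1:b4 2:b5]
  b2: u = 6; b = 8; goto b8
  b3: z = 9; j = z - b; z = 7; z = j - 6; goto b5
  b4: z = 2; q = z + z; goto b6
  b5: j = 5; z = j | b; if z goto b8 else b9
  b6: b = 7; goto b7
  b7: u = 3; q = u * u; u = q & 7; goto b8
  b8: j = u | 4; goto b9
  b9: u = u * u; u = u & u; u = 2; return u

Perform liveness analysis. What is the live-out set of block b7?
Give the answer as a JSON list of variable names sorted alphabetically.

Per-block:
  b0: {b,u,w} / ∅
  b1: {q,u,z} / ∅
  b2: {b,u} / ∅
  b3: {j,z} / {b}
  b4: {q,z} / ∅
  b5: {j,z} / {b}
  b6: {b} / ∅
  b7: {q,u} / ∅
  b8: {j} / {u}
  b9: {u} / {u}

Liveness:
  b0: in=∅ out={b,u}
  b1: in={b} out={b,u}
  b2: in=∅ out={u}
  b3: in={b,u} out={b,u}
  b4: in=∅ out=∅
  b5: in={b,u} out={u}
  b6: in=∅ out=∅
  b7: in=∅ out={u}
  b8: in={u} out={u}
  b9: in={u} out=∅

live-out(b7) = ["u"]

Answer: ["u"]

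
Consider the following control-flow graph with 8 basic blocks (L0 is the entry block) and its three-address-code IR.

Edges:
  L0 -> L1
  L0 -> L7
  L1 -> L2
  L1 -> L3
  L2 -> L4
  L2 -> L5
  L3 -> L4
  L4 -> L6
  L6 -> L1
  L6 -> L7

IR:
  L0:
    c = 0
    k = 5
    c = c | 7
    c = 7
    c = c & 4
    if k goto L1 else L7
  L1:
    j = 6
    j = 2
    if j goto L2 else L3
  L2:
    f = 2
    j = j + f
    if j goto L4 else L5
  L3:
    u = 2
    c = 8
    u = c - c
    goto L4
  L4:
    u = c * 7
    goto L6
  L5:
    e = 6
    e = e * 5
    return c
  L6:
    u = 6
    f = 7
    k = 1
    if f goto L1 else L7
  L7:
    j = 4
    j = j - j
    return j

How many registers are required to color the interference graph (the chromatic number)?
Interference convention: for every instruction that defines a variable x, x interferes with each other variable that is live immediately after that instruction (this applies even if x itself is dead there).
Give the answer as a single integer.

Answer: 3

Derivation:
Per-block:
  L0: def={c,k} ue=∅
  L1: def={j} ue=∅
  L2: def={f,j} ue={j}
  L3: def={c,u} ue=∅
  L4: def={u} ue={c}
  L5: def={e} ue={c}
  L6: def={f,k,u} ue=∅
  L7: def={j} ue=∅

Backward fixpoint:
  live L0: ∅→{c}
  live L1: {c}→{c,j}
  live L2: {c,j}→{c}
  live L3: ∅→{c}
  live L4: {c}→{c}
  live L5: {c}→∅
  live L6: {c}→{c}
  live L7: ∅→∅

Interference:
  c — {e,f,j,k,u}
  e — {c}
  f — {c,j,k}
  j — {c,f}
  k — {c,f}
  u — {c}

Colouring:
  {c,f,j} pairwise interfere (3-clique) ⇒ χ ≥ 3
  3-colouring: c0={c}  c1={e,f,u}  c2={j,k}
  χ = 3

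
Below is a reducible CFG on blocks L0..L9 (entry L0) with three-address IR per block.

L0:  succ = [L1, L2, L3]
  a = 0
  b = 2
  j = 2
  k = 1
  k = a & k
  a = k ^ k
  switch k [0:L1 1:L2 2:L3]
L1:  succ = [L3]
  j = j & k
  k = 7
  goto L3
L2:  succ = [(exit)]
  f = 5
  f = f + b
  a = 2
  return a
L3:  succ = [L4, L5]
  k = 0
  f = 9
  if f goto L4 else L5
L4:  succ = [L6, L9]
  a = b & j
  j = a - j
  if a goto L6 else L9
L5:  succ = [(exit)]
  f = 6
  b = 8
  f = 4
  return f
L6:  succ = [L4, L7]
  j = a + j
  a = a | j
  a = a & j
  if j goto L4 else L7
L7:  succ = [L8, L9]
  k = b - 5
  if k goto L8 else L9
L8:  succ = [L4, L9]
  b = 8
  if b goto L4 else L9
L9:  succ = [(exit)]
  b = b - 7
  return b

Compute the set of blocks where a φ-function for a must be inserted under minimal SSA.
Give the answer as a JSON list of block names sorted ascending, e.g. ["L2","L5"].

idom tree: L1←L0 L2←L0 L3←L0 L4←L3 L5←L3 L6←L4 L7←L6 L8←L7 L9←L4
Dom∩ at merges:
  L3: preds {L0,L1}: {L0} ∩ {L0,L1} = {L0}; idom=L0
  L4: preds {L3,L6,L8}: {L0,L3} ∩ {L0,L3,L4,L6} ∩ {L0,L3,L4,L6,L7,L8} = {L0,L3}; idom=L3
  L9: preds {L4,L7,L8}: {L0,L3,L4} ∩ {L0,L3,L4,L6,L7} ∩ {L0,L3,L4,L6,L7,L8} = {L0,L3,L4}; idom=L4

DF walk-up:
  join L3 pred L0: · stop@L0
  join L3 pred L1: L1 stop@L0
  join L4 pred L3: · stop@L3
  join L4 pred L6: L6→L4 stop@L3
  join L4 pred L8: L8→L7→L6→L4 stop@L3
  join L9 pred L4: · stop@L4
  join L9 pred L7: L7→L6 stop@L4
  join L9 pred L8: L8→L7→L6 stop@L4
  L0 → ∅
  L1 → {L3}
  L2 → ∅
  L3 → ∅
  L4 → {L4}
  L5 → ∅
  L6 → {L4,L9}
  L7 → {L4,L9}
  L8 → {L4,L9}
  L9 → ∅

φ for a: defs {L0,L2,L4,L6}
  DF⁺ = {L4,L9}

Answer: ["L4", "L9"]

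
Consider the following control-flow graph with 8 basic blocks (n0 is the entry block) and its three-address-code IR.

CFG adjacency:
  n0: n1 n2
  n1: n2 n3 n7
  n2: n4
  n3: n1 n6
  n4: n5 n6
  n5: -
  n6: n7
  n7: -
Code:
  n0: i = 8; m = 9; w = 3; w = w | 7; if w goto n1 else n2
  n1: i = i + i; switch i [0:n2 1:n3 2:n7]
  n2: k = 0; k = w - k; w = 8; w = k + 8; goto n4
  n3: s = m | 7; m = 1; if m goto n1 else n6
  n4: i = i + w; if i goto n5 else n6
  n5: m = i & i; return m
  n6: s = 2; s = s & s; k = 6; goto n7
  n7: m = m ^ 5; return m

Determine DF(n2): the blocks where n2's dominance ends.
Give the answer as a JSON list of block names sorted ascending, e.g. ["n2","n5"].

idom tree: n1←n0 n2←n0 n3←n1 n4←n2 n5←n4 n6←n0 n7←n0
Dom∩ at merges:
  n1: preds {n0,n3}: {n0} ∩ {n0,n1,n3} = {n0}; idom=n0
  n2: preds {n0,n1}: {n0} ∩ {n0,n1} = {n0}; idom=n0
  n6: preds {n3,n4}: {n0,n1,n3} ∩ {n0,n2,n4} = {n0}; idom=n0
  n7: preds {n1,n6}: {n0,n1} ∩ {n0,n6} = {n0}; idom=n0

Frontier:
  join n1 pred n0: · stop@n0
  join n1 pred n3: n3→n1 stop@n0
  join n2 pred n0: · stop@n0
  join n2 pred n1: n1 stop@n0
  join n6 pred n3: n3→n1 stop@n0
  join n6 pred n4: n4→n2 stop@n0
  join n7 pred n1: n1 stop@n0
  join n7 pred n6: n6 stop@n0
  n0 → ∅
  n1 → {n1,n2,n6,n7}
  n2 → {n6}
  n3 → {n1,n6}
  n4 → {n6}
  n5 → ∅
  n6 → {n7}
  n7 → ∅

DF(n2) = ["n6"]

Answer: ["n6"]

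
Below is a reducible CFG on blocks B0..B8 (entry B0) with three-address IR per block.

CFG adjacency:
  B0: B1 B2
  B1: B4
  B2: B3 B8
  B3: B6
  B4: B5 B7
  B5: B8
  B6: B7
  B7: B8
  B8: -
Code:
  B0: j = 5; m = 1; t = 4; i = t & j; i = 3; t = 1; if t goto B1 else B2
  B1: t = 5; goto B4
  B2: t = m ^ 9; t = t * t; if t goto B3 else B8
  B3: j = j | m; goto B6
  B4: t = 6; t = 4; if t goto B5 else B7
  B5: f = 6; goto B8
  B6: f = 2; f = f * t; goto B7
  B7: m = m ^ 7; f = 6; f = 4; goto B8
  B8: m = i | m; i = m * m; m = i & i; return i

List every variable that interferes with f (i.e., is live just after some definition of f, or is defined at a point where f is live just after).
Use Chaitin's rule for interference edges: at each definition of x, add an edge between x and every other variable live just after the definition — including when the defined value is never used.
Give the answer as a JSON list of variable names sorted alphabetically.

Answer: ["i", "m", "t"]

Working:
Per-block:
  B0 def {i,j,m,t} use ∅
  B1 def {t} use ∅
  B2 def {t} use {m}
  B3 def {j} use {j,m}
  B4 def {t} use ∅
  B5 def {f} use ∅
  B6 def {f} use {t}
  B7 def {f,m} use {m}
  B8 def {i,m} use {i,m}

Liveness:
  live B0: ∅→{i,j,m}
  live B1: {i,m}→{i,m}
  live B2: {i,j,m}→{i,j,m,t}
  live B3: {i,j,m,t}→{i,m,t}
  live B4: {i,m}→{i,m}
  live B5: {i,m}→{i,m}
  live B6: {i,m,t}→{i,m}
  live B7: {i,m}→{i,m}
  live B8: {i,m}→∅

Interfere edges:
  f↔{i,m,t}
  i↔{f,j,m,t}
  j↔{i,m,t}
  m↔{f,i,j,t}
  t↔{f,i,j,m}

N(f) = ["i", "m", "t"]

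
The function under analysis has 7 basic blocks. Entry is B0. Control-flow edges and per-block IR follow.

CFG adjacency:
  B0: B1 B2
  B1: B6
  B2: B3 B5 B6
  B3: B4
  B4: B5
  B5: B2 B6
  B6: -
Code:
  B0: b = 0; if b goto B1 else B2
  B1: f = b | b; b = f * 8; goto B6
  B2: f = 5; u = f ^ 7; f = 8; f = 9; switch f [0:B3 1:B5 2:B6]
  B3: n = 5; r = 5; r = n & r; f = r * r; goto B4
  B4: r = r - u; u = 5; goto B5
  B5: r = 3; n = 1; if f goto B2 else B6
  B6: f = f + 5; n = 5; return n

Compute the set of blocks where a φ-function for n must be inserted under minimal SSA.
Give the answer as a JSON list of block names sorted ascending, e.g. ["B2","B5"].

Answer: ["B2", "B5", "B6"]

Analysis:
idom tree: B1←B0 B2←B0 B3←B2 B4←B3 B5←B2 B6←B0
Dom∩ at merges:
  B2: preds {B0,B5}: {B0} ∩ {B0,B2,B5} = {B0}; idom=B0
  B5: preds {B2,B4}: {B0,B2} ∩ {B0,B2,B3,B4} = {B0,B2}; idom=B2
  B6: preds {B1,B2,B5}: {B0,B1} ∩ {B0,B2} ∩ {B0,B2,B5} = {B0}; idom=B0

DF derivation:
  B2←B0: walk · to B0
  B2←B5: walk B5→B2 to B0
  B5←B2: walk · to B2
  B5←B4: walk B4→B3 to B2
  B6←B1: walk B1 to B0
  B6←B2: walk B2 to B0
  B6←B5: walk B5→B2 to B0
  DF(B0)=∅
  DF(B1)={B6}
  DF(B2)={B2,B6}
  DF(B3)={B5}
  DF(B4)={B5}
  DF(B5)={B2,B6}
  DF(B6)=∅

φ for n: defs {B3,B5,B6}
  DF⁺ = {B2,B5,B6}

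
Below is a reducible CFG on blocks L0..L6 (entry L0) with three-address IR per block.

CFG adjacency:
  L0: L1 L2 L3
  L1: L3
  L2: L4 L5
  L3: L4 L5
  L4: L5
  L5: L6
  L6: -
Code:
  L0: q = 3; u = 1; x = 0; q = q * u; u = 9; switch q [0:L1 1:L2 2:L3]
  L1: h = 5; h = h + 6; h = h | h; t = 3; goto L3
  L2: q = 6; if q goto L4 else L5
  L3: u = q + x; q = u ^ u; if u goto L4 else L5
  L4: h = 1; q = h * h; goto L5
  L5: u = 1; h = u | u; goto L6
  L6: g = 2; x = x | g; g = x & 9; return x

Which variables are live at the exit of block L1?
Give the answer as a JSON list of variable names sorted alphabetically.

Answer: ["q", "x"]

Derivation:
Block summaries:
  L0 def {q,u,x} use ∅
  L1 def {h,t} use ∅
  L2 def {q} use ∅
  L3 def {q,u} use {q,x}
  L4 def {h,q} use ∅
  L5 def {h,u} use ∅
  L6 def {g,x} use {x}

Backward fixpoint:
  L0 li=∅ lo={q,x}
  L1 li={q,x} lo={q,x}
  L2 li={x} lo={x}
  L3 li={q,x} lo={x}
  L4 li={x} lo={x}
  L5 li={x} lo={x}
  L6 li={x} lo=∅

live-out(L1) = ["q", "x"]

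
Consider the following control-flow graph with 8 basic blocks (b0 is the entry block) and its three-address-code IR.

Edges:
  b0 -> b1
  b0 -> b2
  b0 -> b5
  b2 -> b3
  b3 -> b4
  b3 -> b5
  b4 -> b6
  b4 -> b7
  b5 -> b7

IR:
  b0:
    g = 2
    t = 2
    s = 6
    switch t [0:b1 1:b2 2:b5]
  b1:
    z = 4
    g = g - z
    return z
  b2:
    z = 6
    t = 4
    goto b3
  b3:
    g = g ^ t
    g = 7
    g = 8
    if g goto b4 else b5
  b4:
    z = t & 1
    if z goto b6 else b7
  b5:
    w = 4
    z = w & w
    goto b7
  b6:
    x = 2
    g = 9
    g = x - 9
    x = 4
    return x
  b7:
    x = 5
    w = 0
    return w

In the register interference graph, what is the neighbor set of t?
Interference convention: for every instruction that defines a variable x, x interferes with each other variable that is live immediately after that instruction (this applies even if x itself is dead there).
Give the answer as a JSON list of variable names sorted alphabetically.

Per-block:
  b0 def {g,s,t} use ∅
  b1 def {g,z} use {g}
  b2 def {t,z} use ∅
  b3 def {g} use {g,t}
  b4 def {z} use {t}
  b5 def {w,z} use ∅
  b6 def {g,x} use ∅
  b7 def {w,x} use ∅

Live sets:
  b0: in=∅ out={g}
  b1: in={g} out=∅
  b2: in={g} out={g,t}
  b3: in={g,t} out={t}
  b4: in={t} out=∅
  b5: in=∅ out=∅
  b6: in=∅ out=∅
  b7: in=∅ out=∅

Interference:
  g — {s,t,x,z}
  s — {g,t}
  t — {g,s}
  w — ∅
  x — {g}
  z — {g}

N(t) = ["g", "s"]

Answer: ["g", "s"]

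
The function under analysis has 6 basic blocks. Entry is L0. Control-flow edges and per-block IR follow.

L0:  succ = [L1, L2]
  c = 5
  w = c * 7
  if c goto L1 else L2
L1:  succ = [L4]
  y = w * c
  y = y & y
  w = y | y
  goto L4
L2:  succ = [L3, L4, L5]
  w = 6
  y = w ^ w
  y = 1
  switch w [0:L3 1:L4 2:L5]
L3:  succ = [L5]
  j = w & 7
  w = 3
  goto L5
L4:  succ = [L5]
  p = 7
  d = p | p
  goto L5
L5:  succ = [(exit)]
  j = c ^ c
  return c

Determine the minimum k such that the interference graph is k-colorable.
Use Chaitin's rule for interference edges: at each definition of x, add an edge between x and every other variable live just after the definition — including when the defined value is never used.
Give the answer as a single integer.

Answer: 3

Working:
Block summaries:
  L0 def {c,w} use ∅
  L1 def {w,y} use {c,w}
  L2 def {w,y} use ∅
  L3 def {j,w} use {w}
  L4 def {d,p} use ∅
  L5 def {j} use {c}

Backward fixpoint:
  L0: in=∅ out={c,w}
  L1: in={c,w} out={c}
  L2: in={c} out={c,w}
  L3: in={c,w} out={c}
  L4: in={c} out={c}
  L5: in={c} out=∅

Interfere edges:
  c↔{d,j,p,w,y}
  d↔{c}
  j↔{c}
  p↔{c}
  w↔{c,y}
  y↔{c,w}

Chromatic number:
  clique {c,w,y} ⇒ need ≥ 3
  assign c→c0 d→c1 j→c1 p→c1 w→c1 y→c2 — no edge inside a register ⇒ χ ≤ 3
  χ = 3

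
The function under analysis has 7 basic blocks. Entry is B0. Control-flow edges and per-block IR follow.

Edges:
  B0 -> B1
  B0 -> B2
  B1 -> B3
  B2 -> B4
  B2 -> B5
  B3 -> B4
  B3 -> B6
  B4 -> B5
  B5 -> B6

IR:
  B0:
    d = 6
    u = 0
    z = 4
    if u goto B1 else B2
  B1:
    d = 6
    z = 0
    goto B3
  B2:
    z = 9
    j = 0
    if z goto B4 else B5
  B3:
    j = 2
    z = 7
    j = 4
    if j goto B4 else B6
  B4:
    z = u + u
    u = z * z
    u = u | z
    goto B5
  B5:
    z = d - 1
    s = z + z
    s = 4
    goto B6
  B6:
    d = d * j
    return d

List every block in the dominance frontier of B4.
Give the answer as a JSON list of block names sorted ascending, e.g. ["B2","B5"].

Answer: ["B5"]

Derivation:
idom tree: B1←B0 B2←B0 B3←B1 B4←B0 B5←B0 B6←B0
Dom∩ at merges:
  B4: preds {B2,B3}: {B0,B2} ∩ {B0,B1,B3} = {B0}; idom=B0
  B5: preds {B2,B4}: {B0,B2} ∩ {B0,B4} = {B0}; idom=B0
  B6: preds {B3,B5}: {B0,B1,B3} ∩ {B0,B5} = {B0}; idom=B0

DF derivation:
  B4←B2: walk B2 to B0
  B4←B3: walk B3→B1 to B0
  B5←B2: walk B2 to B0
  B5←B4: walk B4 to B0
  B6←B3: walk B3→B1 to B0
  B6←B5: walk B5 to B0
  DF(B0)=∅
  DF(B1)={B4,B6}
  DF(B2)={B4,B5}
  DF(B3)={B4,B6}
  DF(B4)={B5}
  DF(B5)={B6}
  DF(B6)=∅

DF(B4) = ["B5"]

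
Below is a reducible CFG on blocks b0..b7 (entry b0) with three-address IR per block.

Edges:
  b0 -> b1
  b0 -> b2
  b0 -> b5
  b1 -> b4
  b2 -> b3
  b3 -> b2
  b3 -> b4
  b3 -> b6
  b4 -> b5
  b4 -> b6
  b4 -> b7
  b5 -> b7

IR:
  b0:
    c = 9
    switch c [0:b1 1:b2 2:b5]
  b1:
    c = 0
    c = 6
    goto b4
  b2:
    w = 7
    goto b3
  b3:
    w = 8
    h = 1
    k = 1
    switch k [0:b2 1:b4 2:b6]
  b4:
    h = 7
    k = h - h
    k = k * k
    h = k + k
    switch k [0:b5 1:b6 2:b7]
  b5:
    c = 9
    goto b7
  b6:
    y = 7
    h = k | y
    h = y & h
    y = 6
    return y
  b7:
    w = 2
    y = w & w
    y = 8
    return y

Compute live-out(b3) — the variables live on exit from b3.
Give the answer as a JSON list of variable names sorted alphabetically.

Answer: ["k"]

Derivation:
Block summaries:
  b0 def {c} use ∅
  b1 def {c} use ∅
  b2 def {w} use ∅
  b3 def {h,k,w} use ∅
  b4 def {h,k} use ∅
  b5 def {c} use ∅
  b6 def {h,y} use {k}
  b7 def {w,y} use ∅

Backward fixpoint:
  b0: in=∅ out=∅
  b1: in=∅ out=∅
  b2: in=∅ out=∅
  b3: in=∅ out={k}
  b4: in=∅ out={k}
  b5: in=∅ out=∅
  b6: in={k} out=∅
  b7: in=∅ out=∅

live-out(b3) = ["k"]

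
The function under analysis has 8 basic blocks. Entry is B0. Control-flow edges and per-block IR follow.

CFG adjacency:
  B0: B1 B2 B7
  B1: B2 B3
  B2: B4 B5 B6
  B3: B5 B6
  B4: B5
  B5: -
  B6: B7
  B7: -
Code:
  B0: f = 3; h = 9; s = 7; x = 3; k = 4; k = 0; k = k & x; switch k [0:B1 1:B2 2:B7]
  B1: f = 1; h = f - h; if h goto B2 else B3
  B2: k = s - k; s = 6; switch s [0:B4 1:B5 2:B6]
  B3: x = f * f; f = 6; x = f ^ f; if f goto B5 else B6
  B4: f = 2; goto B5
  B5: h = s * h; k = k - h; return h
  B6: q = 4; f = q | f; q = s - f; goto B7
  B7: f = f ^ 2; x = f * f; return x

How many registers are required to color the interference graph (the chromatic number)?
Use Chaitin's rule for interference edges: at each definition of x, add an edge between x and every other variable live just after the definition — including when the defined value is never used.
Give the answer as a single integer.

Answer: 5

Derivation:
def/use:
  B0: {f,h,k,s,x} / ∅
  B1: {f,h} / {h}
  B2: {k,s} / {k,s}
  B3: {f,x} / {f}
  B4: {f} / ∅
  B5: {h,k} / {h,k,s}
  B6: {f,q} / {f,s}
  B7: {f,x} / {f}

Live sets:
  B0 li=∅ lo={f,h,k,s}
  B1 li={h,k,s} lo={f,h,k,s}
  B2 li={f,h,k,s} lo={f,h,k,s}
  B3 li={f,h,k,s} lo={f,h,k,s}
  B4 li={h,k,s} lo={h,k,s}
  B5 li={h,k,s} lo=∅
  B6 li={f,s} lo={f}
  B7 li={f} lo=∅

Interfere edges:
  f↔{h,k,q,s,x}
  h↔{f,k,s,x}
  k↔{f,h,s,x}
  q↔{f,s}
  s↔{f,h,k,q,x}
  x↔{f,h,k,s}

Colouring:
  clique {f,h,k,s,x} ⇒ need ≥ 5
  assign f→c0 h→c2 k→c3 q→c2 s→c1 x→c4 — no edge inside a register ⇒ χ ≤ 5
  χ = 5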